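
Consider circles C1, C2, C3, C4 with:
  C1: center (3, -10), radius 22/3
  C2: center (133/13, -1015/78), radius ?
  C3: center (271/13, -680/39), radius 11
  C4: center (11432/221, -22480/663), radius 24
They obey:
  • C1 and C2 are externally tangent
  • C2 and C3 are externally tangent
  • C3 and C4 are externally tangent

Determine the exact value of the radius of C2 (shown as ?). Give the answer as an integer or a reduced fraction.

1/2

1. [ext C1·C2]  r_C2² + (44/3)r_C2 − 91/12 = 0  ⇒  r_C2 = 1/2 (r>0 drops 1)
2. [ext C2·C3]  r_C2² + 22r_C2 − 45/4 = 0  ⇒  r_C2 = 1/2 (r>0 drops 1)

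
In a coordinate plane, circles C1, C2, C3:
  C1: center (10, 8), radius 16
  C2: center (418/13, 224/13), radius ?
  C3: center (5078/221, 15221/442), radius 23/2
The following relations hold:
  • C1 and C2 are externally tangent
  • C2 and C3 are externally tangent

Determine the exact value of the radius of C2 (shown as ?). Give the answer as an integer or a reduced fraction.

8

1. [ext C1·C2]  r_C2² + 32r_C2 − 320 = 0  ⇒  r_C2 = 8 (r>0 drops 1)
2. [ext C2·C3]  r_C2² + 23r_C2 − 248 = 0  ⇒  r_C2 = 8 (r>0 drops 1)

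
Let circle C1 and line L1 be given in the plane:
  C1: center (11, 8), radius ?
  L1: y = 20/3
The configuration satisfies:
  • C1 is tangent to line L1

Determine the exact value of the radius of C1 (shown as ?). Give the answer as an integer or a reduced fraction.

1. [C1‖L1]  r_C1² − 16/9 = 0  ⇒  r_C1 = 4/3 (r>0 drops 1)

4/3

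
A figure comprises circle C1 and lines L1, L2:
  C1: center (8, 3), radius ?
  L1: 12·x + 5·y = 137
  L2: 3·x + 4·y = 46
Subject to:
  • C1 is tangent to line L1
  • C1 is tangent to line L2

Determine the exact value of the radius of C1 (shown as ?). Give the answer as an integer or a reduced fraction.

1. [C1‖L1]  r_C1² − 4 = 0  ⇒  r_C1 = 2 (r>0 drops 1)
2. [C1‖L2]  r_C1² − 4 = 0  ⇒  r_C1 = 2 (r>0 drops 1)

2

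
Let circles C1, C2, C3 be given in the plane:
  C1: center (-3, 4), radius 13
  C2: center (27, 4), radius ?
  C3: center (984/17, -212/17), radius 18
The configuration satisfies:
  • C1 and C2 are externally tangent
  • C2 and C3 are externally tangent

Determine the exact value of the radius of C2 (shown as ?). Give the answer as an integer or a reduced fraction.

1. [ext C1·C2]  r_C2² + 26r_C2 − 731 = 0  ⇒  r_C2 = 17 (r>0 drops 1)
2. [ext C2·C3]  r_C2² + 36r_C2 − 901 = 0  ⇒  r_C2 = 17 (r>0 drops 1)

17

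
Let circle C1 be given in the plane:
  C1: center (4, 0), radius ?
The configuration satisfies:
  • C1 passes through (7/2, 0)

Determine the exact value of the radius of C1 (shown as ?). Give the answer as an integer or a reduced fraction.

1. [C1∋P]  r_C1² − 1/4 = 0  ⇒  r_C1 = 1/2 (r>0 drops 1)

1/2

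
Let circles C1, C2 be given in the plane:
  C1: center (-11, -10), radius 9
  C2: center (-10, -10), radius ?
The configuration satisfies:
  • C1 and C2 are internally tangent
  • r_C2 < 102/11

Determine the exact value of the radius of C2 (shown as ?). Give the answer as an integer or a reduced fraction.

1. [int C1,C2]  r_C2² − 18r_C2 + 80 = 0  ⇒  r_C2 = 8 or 10
2. given r_C2 < 102/11: keep 8

8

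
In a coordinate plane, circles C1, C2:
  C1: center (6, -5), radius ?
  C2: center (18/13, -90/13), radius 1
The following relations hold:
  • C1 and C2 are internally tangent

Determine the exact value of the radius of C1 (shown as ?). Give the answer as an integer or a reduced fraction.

6

1. [int C1,C2]  r_C1² − 2r_C1 − 24 = 0  ⇒  r_C1 = 6 (r>0 drops 1)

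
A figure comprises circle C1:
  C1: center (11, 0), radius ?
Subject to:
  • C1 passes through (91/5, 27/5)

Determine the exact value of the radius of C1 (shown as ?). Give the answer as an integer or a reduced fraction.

9

1. [C1∋P]  r_C1² − 81 = 0  ⇒  r_C1 = 9 (r>0 drops 1)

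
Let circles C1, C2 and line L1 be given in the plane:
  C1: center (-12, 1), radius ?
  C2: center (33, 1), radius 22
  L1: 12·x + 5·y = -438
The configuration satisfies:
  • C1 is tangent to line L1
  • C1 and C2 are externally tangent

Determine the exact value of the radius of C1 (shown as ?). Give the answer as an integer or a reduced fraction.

23

1. [C1‖L1]  r_C1² − 529 = 0  ⇒  r_C1 = 23 (r>0 drops 1)
2. [ext C1·C2]  r_C1² + 44r_C1 − 1541 = 0  ⇒  r_C1 = 23 (r>0 drops 1)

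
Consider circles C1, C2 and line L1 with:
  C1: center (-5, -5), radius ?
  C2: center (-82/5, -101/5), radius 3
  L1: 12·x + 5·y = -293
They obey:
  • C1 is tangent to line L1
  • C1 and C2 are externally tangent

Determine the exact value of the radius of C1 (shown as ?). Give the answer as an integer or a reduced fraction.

1. [C1‖L1]  r_C1² − 256 = 0  ⇒  r_C1 = 16 (r>0 drops 1)
2. [ext C1·C2]  r_C1² + 6r_C1 − 352 = 0  ⇒  r_C1 = 16 (r>0 drops 1)

16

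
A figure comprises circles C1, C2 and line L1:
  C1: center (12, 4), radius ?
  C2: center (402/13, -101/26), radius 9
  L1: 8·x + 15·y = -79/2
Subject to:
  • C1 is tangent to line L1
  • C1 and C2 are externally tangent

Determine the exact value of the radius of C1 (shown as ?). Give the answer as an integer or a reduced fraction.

1. [C1‖L1]  r_C1² − 529/4 = 0  ⇒  r_C1 = 23/2 (r>0 drops 1)
2. [ext C1·C2]  r_C1² + 18r_C1 − 1357/4 = 0  ⇒  r_C1 = 23/2 (r>0 drops 1)

23/2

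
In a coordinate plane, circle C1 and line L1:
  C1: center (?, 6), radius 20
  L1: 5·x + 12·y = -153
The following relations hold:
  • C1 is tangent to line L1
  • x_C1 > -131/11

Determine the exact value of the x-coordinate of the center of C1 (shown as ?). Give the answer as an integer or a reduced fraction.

1. [C1‖L1]  x_C1² + 90x_C1 − 679 = 0  ⇒  x_C1 = -97 or 7
2. given x_C1 > -131/11: keep 7

7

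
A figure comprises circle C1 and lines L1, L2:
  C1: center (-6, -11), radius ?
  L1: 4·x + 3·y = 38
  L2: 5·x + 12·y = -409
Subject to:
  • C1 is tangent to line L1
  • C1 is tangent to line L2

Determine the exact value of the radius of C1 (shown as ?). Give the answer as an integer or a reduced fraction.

19

1. [C1‖L1]  r_C1² − 361 = 0  ⇒  r_C1 = 19 (r>0 drops 1)
2. [C1‖L2]  r_C1² − 361 = 0  ⇒  r_C1 = 19 (r>0 drops 1)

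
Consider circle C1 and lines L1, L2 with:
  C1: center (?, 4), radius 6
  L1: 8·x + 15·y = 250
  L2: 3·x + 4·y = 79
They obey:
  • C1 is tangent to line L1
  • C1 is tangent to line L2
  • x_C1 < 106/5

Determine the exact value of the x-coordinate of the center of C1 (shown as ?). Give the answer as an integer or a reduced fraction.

1. [C1‖L1]  x_C1² − (95/2)x_C1 + 803/2 = 0  ⇒  x_C1 = 11 or 73/2
2. [C1‖L2]  x_C1² − 42x_C1 + 341 = 0  ⇒  x_C1 = 11 or 31

11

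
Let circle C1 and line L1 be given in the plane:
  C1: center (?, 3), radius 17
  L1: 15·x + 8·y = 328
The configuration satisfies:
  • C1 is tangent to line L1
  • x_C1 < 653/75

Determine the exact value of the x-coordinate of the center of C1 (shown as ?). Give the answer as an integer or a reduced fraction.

1

1. [C1‖L1]  x_C1² − (608/15)x_C1 + 593/15 = 0  ⇒  x_C1 = 1 or 593/15
2. given x_C1 < 653/75: keep 1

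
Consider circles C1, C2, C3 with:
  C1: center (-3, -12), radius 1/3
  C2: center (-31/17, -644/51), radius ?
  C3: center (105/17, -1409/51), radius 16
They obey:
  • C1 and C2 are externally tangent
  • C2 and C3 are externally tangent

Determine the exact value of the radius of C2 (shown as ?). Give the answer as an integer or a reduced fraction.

1. [ext C1·C2]  r_C2² + (2/3)r_C2 − 5/3 = 0  ⇒  r_C2 = 1 (r>0 drops 1)
2. [ext C2·C3]  r_C2² + 32r_C2 − 33 = 0  ⇒  r_C2 = 1 (r>0 drops 1)

1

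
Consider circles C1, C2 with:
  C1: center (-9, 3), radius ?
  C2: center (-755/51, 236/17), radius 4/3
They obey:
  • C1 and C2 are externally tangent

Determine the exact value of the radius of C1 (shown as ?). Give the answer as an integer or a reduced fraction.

11

1. [ext C1·C2]  r_C1² + (8/3)r_C1 − 451/3 = 0  ⇒  r_C1 = 11 (r>0 drops 1)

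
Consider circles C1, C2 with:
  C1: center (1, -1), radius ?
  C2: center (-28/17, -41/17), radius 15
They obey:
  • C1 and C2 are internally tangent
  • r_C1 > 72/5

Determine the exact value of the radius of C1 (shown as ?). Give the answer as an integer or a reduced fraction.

18

1. [int C1,C2]  r_C1² − 30r_C1 + 216 = 0  ⇒  r_C1 = 12 or 18
2. given r_C1 > 72/5: keep 18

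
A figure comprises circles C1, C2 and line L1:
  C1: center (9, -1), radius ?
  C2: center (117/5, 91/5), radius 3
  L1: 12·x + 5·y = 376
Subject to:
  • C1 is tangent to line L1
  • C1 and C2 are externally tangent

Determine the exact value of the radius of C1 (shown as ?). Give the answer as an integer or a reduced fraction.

21

1. [C1‖L1]  r_C1² − 441 = 0  ⇒  r_C1 = 21 (r>0 drops 1)
2. [ext C1·C2]  r_C1² + 6r_C1 − 567 = 0  ⇒  r_C1 = 21 (r>0 drops 1)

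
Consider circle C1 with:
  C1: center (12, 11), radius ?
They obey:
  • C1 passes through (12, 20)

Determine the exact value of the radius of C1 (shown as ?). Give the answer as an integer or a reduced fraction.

9

1. [C1∋P]  r_C1² − 81 = 0  ⇒  r_C1 = 9 (r>0 drops 1)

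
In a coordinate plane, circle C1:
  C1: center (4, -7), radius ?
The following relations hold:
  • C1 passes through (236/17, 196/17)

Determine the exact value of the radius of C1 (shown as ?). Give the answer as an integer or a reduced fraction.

21

1. [C1∋P]  r_C1² − 441 = 0  ⇒  r_C1 = 21 (r>0 drops 1)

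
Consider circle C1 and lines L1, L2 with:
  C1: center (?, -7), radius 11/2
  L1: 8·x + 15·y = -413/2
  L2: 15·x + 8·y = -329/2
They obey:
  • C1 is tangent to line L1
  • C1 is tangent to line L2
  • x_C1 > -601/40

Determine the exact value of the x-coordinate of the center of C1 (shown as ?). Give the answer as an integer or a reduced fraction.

1. [C1‖L1]  x_C1² + (203/8)x_C1 + 195/8 = 0  ⇒  x_C1 = -195/8 or -1
2. [C1‖L2]  x_C1² + (217/15)x_C1 + 202/15 = 0  ⇒  x_C1 = -202/15 or -1

-1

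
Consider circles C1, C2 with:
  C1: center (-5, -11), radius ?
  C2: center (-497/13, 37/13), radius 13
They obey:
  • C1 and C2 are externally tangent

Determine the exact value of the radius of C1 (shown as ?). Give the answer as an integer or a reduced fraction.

1. [ext C1·C2]  r_C1² + 26r_C1 − 1127 = 0  ⇒  r_C1 = 23 (r>0 drops 1)

23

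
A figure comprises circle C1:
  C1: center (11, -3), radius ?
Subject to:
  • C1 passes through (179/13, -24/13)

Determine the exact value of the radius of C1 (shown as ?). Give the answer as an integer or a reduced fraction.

3

1. [C1∋P]  r_C1² − 9 = 0  ⇒  r_C1 = 3 (r>0 drops 1)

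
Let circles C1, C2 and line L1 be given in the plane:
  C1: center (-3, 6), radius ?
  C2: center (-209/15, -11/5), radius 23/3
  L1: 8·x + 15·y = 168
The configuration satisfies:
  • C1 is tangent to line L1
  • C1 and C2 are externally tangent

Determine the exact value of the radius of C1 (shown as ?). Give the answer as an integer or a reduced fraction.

1. [C1‖L1]  r_C1² − 36 = 0  ⇒  r_C1 = 6 (r>0 drops 1)
2. [ext C1·C2]  r_C1² + (46/3)r_C1 − 128 = 0  ⇒  r_C1 = 6 (r>0 drops 1)

6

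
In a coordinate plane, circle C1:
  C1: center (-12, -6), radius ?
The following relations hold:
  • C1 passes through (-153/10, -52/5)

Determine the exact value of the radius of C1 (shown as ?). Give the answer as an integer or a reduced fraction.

1. [C1∋P]  r_C1² − 121/4 = 0  ⇒  r_C1 = 11/2 (r>0 drops 1)

11/2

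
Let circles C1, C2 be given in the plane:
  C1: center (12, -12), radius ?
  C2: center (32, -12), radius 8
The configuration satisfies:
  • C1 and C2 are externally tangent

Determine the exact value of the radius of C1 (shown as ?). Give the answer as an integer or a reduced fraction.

1. [ext C1·C2]  r_C1² + 16r_C1 − 336 = 0  ⇒  r_C1 = 12 (r>0 drops 1)

12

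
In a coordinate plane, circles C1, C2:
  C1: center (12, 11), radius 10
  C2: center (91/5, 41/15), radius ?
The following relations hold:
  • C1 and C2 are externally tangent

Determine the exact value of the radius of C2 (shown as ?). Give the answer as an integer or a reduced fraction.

1. [ext C1·C2]  r_C2² + 20r_C2 − 61/9 = 0  ⇒  r_C2 = 1/3 (r>0 drops 1)

1/3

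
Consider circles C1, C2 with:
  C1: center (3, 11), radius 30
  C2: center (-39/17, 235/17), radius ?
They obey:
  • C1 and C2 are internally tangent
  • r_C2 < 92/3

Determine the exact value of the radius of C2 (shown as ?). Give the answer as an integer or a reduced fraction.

24

1. [int C1,C2]  r_C2² − 60r_C2 + 864 = 0  ⇒  r_C2 = 24 or 36
2. given r_C2 < 92/3: keep 24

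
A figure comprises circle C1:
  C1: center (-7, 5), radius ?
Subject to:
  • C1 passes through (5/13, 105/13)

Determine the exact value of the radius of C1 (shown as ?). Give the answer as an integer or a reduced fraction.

1. [C1∋P]  r_C1² − 64 = 0  ⇒  r_C1 = 8 (r>0 drops 1)

8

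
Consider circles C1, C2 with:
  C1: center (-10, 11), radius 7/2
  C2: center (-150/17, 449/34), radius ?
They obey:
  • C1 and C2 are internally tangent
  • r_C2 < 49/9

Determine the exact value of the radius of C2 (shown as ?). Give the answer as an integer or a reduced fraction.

1. [int C1,C2]  r_C2² − 7r_C2 + 6 = 0  ⇒  r_C2 = 1 or 6
2. given r_C2 < 49/9: keep 1

1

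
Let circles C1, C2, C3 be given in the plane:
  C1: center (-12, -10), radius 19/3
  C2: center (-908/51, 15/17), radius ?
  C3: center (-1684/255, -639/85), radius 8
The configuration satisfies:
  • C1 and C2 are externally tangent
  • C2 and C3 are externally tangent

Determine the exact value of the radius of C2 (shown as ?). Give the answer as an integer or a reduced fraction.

1. [ext C1·C2]  r_C2² + (38/3)r_C2 − 112 = 0  ⇒  r_C2 = 6 (r>0 drops 1)
2. [ext C2·C3]  r_C2² + 16r_C2 − 132 = 0  ⇒  r_C2 = 6 (r>0 drops 1)

6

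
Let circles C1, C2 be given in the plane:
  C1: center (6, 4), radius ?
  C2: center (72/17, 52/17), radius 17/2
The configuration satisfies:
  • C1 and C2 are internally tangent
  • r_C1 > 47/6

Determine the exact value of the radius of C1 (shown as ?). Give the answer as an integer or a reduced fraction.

21/2

1. [int C1,C2]  r_C1² − 17r_C1 + 273/4 = 0  ⇒  r_C1 = 13/2 or 21/2
2. given r_C1 > 47/6: keep 21/2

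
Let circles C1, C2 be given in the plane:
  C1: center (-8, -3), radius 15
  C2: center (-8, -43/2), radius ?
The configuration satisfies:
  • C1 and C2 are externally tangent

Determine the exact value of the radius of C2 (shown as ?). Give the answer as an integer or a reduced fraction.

1. [ext C1·C2]  r_C2² + 30r_C2 − 469/4 = 0  ⇒  r_C2 = 7/2 (r>0 drops 1)

7/2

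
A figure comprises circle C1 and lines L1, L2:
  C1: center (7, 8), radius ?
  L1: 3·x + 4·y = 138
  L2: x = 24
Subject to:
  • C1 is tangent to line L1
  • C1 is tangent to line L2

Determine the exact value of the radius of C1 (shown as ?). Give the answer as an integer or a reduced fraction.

17

1. [C1‖L1]  r_C1² − 289 = 0  ⇒  r_C1 = 17 (r>0 drops 1)
2. [C1‖L2]  r_C1² − 289 = 0  ⇒  r_C1 = 17 (r>0 drops 1)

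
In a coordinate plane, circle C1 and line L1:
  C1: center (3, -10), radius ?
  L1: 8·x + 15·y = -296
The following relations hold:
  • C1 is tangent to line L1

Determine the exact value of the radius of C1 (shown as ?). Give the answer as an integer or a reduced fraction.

1. [C1‖L1]  r_C1² − 100 = 0  ⇒  r_C1 = 10 (r>0 drops 1)

10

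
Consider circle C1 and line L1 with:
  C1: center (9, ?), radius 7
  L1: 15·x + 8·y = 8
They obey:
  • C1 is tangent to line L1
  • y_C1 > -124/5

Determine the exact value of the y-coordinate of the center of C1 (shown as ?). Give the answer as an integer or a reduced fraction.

1. [C1‖L1]  y_C1² + (127/4)y_C1 + 123/4 = 0  ⇒  y_C1 = -123/4 or -1
2. given y_C1 > -124/5: keep -1

-1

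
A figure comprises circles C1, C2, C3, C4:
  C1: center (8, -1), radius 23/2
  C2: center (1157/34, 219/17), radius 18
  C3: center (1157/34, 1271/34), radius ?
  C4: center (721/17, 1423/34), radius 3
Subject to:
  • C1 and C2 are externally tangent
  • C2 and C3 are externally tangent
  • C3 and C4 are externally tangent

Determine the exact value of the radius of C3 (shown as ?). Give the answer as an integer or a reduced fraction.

13/2

1. [ext C2·C3]  r_C3² + 36r_C3 − 1105/4 = 0  ⇒  r_C3 = 13/2 (r>0 drops 1)
2. [ext C3·C4]  r_C3² + 6r_C3 − 325/4 = 0  ⇒  r_C3 = 13/2 (r>0 drops 1)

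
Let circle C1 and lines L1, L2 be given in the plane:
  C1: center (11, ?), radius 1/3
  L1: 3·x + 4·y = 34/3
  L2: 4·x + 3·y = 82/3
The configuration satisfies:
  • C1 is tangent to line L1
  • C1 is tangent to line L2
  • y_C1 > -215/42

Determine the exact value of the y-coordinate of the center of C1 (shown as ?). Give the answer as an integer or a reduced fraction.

-5

1. [C1‖L1]  y_C1² + (65/6)y_C1 + 175/6 = 0  ⇒  y_C1 = -35/6 or -5
2. [C1‖L2]  y_C1² + (100/9)y_C1 + 275/9 = 0  ⇒  y_C1 = -55/9 or -5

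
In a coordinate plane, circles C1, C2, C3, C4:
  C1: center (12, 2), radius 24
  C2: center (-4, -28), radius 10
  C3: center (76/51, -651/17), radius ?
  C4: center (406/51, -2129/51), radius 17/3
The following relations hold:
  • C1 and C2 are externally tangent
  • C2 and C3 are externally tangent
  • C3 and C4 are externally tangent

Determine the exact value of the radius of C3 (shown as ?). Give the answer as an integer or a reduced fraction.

5/3

1. [ext C2·C3]  r_C3² + 20r_C3 − 325/9 = 0  ⇒  r_C3 = 5/3 (r>0 drops 1)
2. [ext C3·C4]  r_C3² + (34/3)r_C3 − 65/3 = 0  ⇒  r_C3 = 5/3 (r>0 drops 1)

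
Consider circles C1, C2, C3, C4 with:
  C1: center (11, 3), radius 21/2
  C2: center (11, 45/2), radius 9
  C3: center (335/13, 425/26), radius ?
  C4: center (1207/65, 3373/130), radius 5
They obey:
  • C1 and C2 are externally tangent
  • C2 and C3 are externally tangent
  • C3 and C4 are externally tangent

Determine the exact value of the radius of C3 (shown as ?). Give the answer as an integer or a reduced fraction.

1. [ext C2·C3]  r_C3² + 18r_C3 − 175 = 0  ⇒  r_C3 = 7 (r>0 drops 1)
2. [ext C3·C4]  r_C3² + 10r_C3 − 119 = 0  ⇒  r_C3 = 7 (r>0 drops 1)

7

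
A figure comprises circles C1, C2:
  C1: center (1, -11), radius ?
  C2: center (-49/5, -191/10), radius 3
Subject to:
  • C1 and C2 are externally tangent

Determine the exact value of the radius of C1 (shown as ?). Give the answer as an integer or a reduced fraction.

21/2

1. [ext C1·C2]  r_C1² + 6r_C1 − 693/4 = 0  ⇒  r_C1 = 21/2 (r>0 drops 1)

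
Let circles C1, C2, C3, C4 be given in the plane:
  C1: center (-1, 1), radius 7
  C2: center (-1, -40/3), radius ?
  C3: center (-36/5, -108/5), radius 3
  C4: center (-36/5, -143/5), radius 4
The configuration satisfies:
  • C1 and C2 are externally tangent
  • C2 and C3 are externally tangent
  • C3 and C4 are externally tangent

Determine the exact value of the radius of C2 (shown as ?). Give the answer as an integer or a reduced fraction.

1. [ext C1·C2]  r_C2² + 14r_C2 − 1408/9 = 0  ⇒  r_C2 = 22/3 (r>0 drops 1)
2. [ext C2·C3]  r_C2² + 6r_C2 − 880/9 = 0  ⇒  r_C2 = 22/3 (r>0 drops 1)

22/3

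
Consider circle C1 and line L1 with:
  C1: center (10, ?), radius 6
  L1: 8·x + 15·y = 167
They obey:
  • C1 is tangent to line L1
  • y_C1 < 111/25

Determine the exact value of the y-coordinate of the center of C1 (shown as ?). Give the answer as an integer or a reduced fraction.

-1

1. [C1‖L1]  y_C1² − (58/5)y_C1 − 63/5 = 0  ⇒  y_C1 = -1 or 63/5
2. given y_C1 < 111/25: keep -1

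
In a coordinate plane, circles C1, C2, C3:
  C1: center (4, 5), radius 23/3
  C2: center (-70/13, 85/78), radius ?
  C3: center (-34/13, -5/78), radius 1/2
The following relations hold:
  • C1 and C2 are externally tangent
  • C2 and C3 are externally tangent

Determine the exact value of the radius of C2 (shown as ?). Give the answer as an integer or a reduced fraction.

5/2

1. [ext C1·C2]  r_C2² + (46/3)r_C2 − 535/12 = 0  ⇒  r_C2 = 5/2 (r>0 drops 1)
2. [ext C2·C3]  r_C2² + 1r_C2 − 35/4 = 0  ⇒  r_C2 = 5/2 (r>0 drops 1)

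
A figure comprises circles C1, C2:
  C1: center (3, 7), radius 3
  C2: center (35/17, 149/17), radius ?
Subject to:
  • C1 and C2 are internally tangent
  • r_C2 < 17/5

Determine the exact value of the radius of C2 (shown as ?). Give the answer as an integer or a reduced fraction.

1. [int C1,C2]  r_C2² − 6r_C2 + 5 = 0  ⇒  r_C2 = 1 or 5
2. given r_C2 < 17/5: keep 1

1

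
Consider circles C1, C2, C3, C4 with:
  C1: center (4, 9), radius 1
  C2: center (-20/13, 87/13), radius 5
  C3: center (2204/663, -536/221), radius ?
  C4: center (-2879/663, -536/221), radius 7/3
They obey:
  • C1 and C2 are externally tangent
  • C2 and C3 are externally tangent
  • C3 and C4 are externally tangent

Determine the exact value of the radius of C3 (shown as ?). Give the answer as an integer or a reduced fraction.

1. [ext C2·C3]  r_C3² + 10r_C3 − 736/9 = 0  ⇒  r_C3 = 16/3 (r>0 drops 1)
2. [ext C3·C4]  r_C3² + (14/3)r_C3 − 160/3 = 0  ⇒  r_C3 = 16/3 (r>0 drops 1)

16/3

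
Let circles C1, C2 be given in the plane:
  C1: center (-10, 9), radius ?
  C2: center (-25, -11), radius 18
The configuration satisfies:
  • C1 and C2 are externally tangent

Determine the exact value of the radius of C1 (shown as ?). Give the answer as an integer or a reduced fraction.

1. [ext C1·C2]  r_C1² + 36r_C1 − 301 = 0  ⇒  r_C1 = 7 (r>0 drops 1)

7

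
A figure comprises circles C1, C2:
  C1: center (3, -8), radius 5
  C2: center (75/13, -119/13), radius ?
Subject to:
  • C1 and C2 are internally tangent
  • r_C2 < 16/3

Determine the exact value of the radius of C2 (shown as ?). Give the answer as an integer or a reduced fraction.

1. [int C1,C2]  r_C2² − 10r_C2 + 16 = 0  ⇒  r_C2 = 2 or 8
2. given r_C2 < 16/3: keep 2

2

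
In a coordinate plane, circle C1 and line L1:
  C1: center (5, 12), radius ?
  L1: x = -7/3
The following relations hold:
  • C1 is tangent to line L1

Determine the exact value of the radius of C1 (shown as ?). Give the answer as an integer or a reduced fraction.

1. [C1‖L1]  r_C1² − 484/9 = 0  ⇒  r_C1 = 22/3 (r>0 drops 1)

22/3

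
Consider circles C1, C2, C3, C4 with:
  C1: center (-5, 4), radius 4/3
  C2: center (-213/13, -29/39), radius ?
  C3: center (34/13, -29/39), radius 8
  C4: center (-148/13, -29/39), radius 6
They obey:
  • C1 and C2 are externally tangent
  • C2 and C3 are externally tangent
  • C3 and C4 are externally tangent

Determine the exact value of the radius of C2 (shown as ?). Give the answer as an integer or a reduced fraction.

1. [ext C1·C2]  r_C2² + (8/3)r_C2 − 451/3 = 0  ⇒  r_C2 = 11 (r>0 drops 1)
2. [ext C2·C3]  r_C2² + 16r_C2 − 297 = 0  ⇒  r_C2 = 11 (r>0 drops 1)

11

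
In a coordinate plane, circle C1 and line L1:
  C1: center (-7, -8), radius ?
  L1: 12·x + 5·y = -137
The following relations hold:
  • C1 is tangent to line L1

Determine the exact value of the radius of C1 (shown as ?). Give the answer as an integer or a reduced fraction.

1

1. [C1‖L1]  r_C1² − 1 = 0  ⇒  r_C1 = 1 (r>0 drops 1)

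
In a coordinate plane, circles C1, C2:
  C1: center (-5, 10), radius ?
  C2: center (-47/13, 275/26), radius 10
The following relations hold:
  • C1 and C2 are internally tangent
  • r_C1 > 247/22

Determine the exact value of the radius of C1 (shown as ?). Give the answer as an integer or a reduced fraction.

23/2

1. [int C1,C2]  r_C1² − 20r_C1 + 391/4 = 0  ⇒  r_C1 = 17/2 or 23/2
2. given r_C1 > 247/22: keep 23/2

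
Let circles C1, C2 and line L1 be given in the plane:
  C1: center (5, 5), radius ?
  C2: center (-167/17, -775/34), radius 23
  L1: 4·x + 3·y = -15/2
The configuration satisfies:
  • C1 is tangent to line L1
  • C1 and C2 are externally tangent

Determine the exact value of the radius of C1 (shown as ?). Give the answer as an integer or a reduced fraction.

1. [C1‖L1]  r_C1² − 289/4 = 0  ⇒  r_C1 = 17/2 (r>0 drops 1)
2. [ext C1·C2]  r_C1² + 46r_C1 − 1853/4 = 0  ⇒  r_C1 = 17/2 (r>0 drops 1)

17/2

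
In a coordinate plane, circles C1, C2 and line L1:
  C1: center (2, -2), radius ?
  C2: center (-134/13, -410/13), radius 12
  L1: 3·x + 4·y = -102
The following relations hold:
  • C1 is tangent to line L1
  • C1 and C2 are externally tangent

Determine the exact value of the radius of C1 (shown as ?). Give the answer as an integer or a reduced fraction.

20

1. [C1‖L1]  r_C1² − 400 = 0  ⇒  r_C1 = 20 (r>0 drops 1)
2. [ext C1·C2]  r_C1² + 24r_C1 − 880 = 0  ⇒  r_C1 = 20 (r>0 drops 1)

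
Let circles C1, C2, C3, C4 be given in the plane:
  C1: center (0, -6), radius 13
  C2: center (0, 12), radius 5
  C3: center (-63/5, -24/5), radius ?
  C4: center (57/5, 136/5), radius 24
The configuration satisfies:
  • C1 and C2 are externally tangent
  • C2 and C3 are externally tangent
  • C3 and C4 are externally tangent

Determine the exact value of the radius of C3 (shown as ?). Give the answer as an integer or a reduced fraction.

1. [ext C2·C3]  r_C3² + 10r_C3 − 416 = 0  ⇒  r_C3 = 16 (r>0 drops 1)
2. [ext C3·C4]  r_C3² + 48r_C3 − 1024 = 0  ⇒  r_C3 = 16 (r>0 drops 1)

16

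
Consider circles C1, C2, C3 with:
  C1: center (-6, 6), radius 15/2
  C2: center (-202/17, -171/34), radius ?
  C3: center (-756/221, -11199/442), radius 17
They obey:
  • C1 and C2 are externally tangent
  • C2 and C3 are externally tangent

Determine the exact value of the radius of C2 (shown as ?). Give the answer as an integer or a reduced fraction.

5

1. [ext C1·C2]  r_C2² + 15r_C2 − 100 = 0  ⇒  r_C2 = 5 (r>0 drops 1)
2. [ext C2·C3]  r_C2² + 34r_C2 − 195 = 0  ⇒  r_C2 = 5 (r>0 drops 1)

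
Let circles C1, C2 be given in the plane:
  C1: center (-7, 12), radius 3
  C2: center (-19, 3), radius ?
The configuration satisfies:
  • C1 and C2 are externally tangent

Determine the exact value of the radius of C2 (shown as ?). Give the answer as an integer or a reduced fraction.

12

1. [ext C1·C2]  r_C2² + 6r_C2 − 216 = 0  ⇒  r_C2 = 12 (r>0 drops 1)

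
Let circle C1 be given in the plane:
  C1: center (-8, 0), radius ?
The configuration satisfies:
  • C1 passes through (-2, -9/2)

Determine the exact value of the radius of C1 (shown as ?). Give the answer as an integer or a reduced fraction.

1. [C1∋P]  r_C1² − 225/4 = 0  ⇒  r_C1 = 15/2 (r>0 drops 1)

15/2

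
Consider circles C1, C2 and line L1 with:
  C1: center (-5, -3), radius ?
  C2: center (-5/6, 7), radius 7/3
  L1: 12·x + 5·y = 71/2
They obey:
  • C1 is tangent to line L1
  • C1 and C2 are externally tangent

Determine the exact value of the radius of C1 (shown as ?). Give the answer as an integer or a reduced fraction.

17/2

1. [C1‖L1]  r_C1² − 289/4 = 0  ⇒  r_C1 = 17/2 (r>0 drops 1)
2. [ext C1·C2]  r_C1² + (14/3)r_C1 − 1343/12 = 0  ⇒  r_C1 = 17/2 (r>0 drops 1)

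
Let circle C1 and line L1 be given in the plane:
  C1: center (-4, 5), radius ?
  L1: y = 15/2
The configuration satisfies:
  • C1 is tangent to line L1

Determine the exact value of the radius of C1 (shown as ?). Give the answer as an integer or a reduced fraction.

1. [C1‖L1]  r_C1² − 25/4 = 0  ⇒  r_C1 = 5/2 (r>0 drops 1)

5/2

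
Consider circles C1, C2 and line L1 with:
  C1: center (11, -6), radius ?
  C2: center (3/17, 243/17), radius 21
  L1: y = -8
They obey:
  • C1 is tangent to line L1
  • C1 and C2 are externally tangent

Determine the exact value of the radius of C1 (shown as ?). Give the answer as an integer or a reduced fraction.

2

1. [C1‖L1]  r_C1² − 4 = 0  ⇒  r_C1 = 2 (r>0 drops 1)
2. [ext C1·C2]  r_C1² + 42r_C1 − 88 = 0  ⇒  r_C1 = 2 (r>0 drops 1)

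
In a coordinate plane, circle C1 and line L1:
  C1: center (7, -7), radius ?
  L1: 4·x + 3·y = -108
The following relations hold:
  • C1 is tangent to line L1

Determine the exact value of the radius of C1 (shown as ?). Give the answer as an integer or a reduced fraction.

1. [C1‖L1]  r_C1² − 529 = 0  ⇒  r_C1 = 23 (r>0 drops 1)

23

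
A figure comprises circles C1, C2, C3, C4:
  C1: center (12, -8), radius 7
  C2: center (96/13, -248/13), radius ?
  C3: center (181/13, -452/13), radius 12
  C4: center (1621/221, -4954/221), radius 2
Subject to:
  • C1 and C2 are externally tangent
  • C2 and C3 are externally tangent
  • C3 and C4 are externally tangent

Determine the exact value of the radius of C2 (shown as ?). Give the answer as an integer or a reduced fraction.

1. [ext C1·C2]  r_C2² + 14r_C2 − 95 = 0  ⇒  r_C2 = 5 (r>0 drops 1)
2. [ext C2·C3]  r_C2² + 24r_C2 − 145 = 0  ⇒  r_C2 = 5 (r>0 drops 1)

5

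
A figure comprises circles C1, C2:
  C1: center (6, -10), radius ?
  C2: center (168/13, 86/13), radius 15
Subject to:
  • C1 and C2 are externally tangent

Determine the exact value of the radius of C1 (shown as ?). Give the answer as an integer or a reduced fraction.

3

1. [ext C1·C2]  r_C1² + 30r_C1 − 99 = 0  ⇒  r_C1 = 3 (r>0 drops 1)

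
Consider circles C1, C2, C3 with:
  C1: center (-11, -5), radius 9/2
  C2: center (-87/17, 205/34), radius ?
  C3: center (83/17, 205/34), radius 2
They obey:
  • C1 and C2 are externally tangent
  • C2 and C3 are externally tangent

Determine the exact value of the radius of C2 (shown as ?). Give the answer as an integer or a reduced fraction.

8

1. [ext C1·C2]  r_C2² + 9r_C2 − 136 = 0  ⇒  r_C2 = 8 (r>0 drops 1)
2. [ext C2·C3]  r_C2² + 4r_C2 − 96 = 0  ⇒  r_C2 = 8 (r>0 drops 1)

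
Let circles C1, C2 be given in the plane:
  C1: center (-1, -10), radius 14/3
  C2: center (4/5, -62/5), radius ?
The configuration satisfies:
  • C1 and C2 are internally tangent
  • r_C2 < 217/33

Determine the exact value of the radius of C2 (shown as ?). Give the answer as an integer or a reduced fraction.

1. [int C1,C2]  r_C2² − (28/3)r_C2 + 115/9 = 0  ⇒  r_C2 = 5/3 or 23/3
2. given r_C2 < 217/33: keep 5/3

5/3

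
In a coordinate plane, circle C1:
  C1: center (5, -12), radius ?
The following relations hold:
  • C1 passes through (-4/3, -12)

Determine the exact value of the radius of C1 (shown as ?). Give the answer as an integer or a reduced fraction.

1. [C1∋P]  r_C1² − 361/9 = 0  ⇒  r_C1 = 19/3 (r>0 drops 1)

19/3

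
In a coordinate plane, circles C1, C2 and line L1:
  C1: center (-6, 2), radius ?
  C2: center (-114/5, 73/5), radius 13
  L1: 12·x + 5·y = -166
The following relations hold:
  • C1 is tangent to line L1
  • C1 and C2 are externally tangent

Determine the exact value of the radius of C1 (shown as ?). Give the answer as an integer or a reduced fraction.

8

1. [C1‖L1]  r_C1² − 64 = 0  ⇒  r_C1 = 8 (r>0 drops 1)
2. [ext C1·C2]  r_C1² + 26r_C1 − 272 = 0  ⇒  r_C1 = 8 (r>0 drops 1)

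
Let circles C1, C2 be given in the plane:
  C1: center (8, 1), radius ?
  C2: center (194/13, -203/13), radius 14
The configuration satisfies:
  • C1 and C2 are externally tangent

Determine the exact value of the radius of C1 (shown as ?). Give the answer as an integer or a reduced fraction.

4

1. [ext C1·C2]  r_C1² + 28r_C1 − 128 = 0  ⇒  r_C1 = 4 (r>0 drops 1)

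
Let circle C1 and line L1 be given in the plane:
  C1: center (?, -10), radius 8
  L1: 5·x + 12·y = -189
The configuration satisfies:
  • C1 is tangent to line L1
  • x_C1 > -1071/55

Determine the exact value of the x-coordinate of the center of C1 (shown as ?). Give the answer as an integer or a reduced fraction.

7

1. [C1‖L1]  x_C1² + (138/5)x_C1 − 1211/5 = 0  ⇒  x_C1 = -173/5 or 7
2. given x_C1 > -1071/55: keep 7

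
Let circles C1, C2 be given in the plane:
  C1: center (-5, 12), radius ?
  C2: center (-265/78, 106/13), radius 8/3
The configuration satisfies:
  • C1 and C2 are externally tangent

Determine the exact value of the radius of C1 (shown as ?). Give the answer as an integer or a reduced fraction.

3/2

1. [ext C1·C2]  r_C1² + (16/3)r_C1 − 41/4 = 0  ⇒  r_C1 = 3/2 (r>0 drops 1)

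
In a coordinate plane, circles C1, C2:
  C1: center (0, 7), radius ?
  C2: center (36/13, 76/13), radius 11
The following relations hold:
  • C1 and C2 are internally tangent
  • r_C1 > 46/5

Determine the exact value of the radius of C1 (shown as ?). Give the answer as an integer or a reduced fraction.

14

1. [int C1,C2]  r_C1² − 22r_C1 + 112 = 0  ⇒  r_C1 = 8 or 14
2. given r_C1 > 46/5: keep 14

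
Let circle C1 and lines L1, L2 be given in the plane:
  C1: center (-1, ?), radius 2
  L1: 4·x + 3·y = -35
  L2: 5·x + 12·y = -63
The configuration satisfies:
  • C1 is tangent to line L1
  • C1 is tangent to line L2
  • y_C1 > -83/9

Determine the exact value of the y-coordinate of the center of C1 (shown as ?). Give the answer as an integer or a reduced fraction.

1. [C1‖L1]  y_C1² + (62/3)y_C1 + 287/3 = 0  ⇒  y_C1 = -41/3 or -7
2. [C1‖L2]  y_C1² + (29/3)y_C1 + 56/3 = 0  ⇒  y_C1 = -7 or -8/3

-7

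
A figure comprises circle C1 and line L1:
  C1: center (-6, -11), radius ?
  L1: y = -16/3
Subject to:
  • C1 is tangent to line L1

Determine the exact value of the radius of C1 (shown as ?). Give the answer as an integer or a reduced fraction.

17/3

1. [C1‖L1]  r_C1² − 289/9 = 0  ⇒  r_C1 = 17/3 (r>0 drops 1)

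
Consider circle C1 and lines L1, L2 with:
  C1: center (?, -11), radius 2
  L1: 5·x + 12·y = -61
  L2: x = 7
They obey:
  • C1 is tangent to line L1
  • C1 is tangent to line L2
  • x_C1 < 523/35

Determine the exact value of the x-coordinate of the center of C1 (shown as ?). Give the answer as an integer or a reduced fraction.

1. [C1‖L1]  x_C1² − (142/5)x_C1 + 873/5 = 0  ⇒  x_C1 = 9 or 97/5
2. [C1‖L2]  x_C1² − 14x_C1 + 45 = 0  ⇒  x_C1 = 5 or 9

9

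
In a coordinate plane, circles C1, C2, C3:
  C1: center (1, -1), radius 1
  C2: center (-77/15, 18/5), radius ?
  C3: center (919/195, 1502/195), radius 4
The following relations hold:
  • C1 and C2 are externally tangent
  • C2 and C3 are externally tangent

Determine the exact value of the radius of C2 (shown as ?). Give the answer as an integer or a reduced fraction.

1. [ext C1·C2]  r_C2² + 2r_C2 − 520/9 = 0  ⇒  r_C2 = 20/3 (r>0 drops 1)
2. [ext C2·C3]  r_C2² + 8r_C2 − 880/9 = 0  ⇒  r_C2 = 20/3 (r>0 drops 1)

20/3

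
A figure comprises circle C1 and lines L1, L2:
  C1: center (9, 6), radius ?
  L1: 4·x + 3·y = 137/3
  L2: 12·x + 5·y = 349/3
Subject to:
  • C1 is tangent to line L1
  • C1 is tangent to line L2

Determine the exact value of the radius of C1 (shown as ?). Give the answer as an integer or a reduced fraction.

5/3

1. [C1‖L1]  r_C1² − 25/9 = 0  ⇒  r_C1 = 5/3 (r>0 drops 1)
2. [C1‖L2]  r_C1² − 25/9 = 0  ⇒  r_C1 = 5/3 (r>0 drops 1)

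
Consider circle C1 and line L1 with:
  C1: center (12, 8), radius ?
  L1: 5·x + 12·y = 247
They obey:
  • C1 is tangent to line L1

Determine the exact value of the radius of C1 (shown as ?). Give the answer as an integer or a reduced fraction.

7

1. [C1‖L1]  r_C1² − 49 = 0  ⇒  r_C1 = 7 (r>0 drops 1)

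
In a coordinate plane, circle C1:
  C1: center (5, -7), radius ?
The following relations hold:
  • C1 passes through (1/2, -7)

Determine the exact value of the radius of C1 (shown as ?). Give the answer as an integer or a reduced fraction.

1. [C1∋P]  r_C1² − 81/4 = 0  ⇒  r_C1 = 9/2 (r>0 drops 1)

9/2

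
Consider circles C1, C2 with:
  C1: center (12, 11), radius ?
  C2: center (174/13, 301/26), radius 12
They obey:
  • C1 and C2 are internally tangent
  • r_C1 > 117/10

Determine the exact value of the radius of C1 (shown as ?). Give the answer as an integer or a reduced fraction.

27/2

1. [int C1,C2]  r_C1² − 24r_C1 + 567/4 = 0  ⇒  r_C1 = 21/2 or 27/2
2. given r_C1 > 117/10: keep 27/2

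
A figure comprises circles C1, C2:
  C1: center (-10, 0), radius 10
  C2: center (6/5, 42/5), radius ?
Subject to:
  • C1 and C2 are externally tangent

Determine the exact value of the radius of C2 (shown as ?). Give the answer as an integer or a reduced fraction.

4

1. [ext C1·C2]  r_C2² + 20r_C2 − 96 = 0  ⇒  r_C2 = 4 (r>0 drops 1)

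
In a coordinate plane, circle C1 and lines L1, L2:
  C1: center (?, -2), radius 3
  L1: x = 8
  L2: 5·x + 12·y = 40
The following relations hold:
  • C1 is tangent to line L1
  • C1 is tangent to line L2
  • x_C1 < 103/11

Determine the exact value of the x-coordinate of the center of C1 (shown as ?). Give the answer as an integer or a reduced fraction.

1. [C1‖L1]  x_C1² − 16x_C1 + 55 = 0  ⇒  x_C1 = 5 or 11
2. [C1‖L2]  x_C1² − (128/5)x_C1 + 103 = 0  ⇒  x_C1 = 5 or 103/5

5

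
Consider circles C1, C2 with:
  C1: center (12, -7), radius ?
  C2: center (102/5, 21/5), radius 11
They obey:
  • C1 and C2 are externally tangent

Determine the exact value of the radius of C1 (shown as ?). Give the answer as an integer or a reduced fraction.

1. [ext C1·C2]  r_C1² + 22r_C1 − 75 = 0  ⇒  r_C1 = 3 (r>0 drops 1)

3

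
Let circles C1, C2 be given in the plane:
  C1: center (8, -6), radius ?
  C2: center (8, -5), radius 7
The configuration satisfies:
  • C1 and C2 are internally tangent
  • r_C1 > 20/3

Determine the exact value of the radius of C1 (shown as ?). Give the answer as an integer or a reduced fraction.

8

1. [int C1,C2]  r_C1² − 14r_C1 + 48 = 0  ⇒  r_C1 = 6 or 8
2. given r_C1 > 20/3: keep 8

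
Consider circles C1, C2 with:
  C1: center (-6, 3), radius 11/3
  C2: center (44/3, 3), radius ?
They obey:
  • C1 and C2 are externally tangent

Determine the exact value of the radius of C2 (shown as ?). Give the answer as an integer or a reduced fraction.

17

1. [ext C1·C2]  r_C2² + (22/3)r_C2 − 1241/3 = 0  ⇒  r_C2 = 17 (r>0 drops 1)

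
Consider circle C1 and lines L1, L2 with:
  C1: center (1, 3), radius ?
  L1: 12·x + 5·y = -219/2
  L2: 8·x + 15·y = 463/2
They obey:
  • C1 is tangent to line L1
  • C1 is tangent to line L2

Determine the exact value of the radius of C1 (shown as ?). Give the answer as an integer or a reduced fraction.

21/2

1. [C1‖L1]  r_C1² − 441/4 = 0  ⇒  r_C1 = 21/2 (r>0 drops 1)
2. [C1‖L2]  r_C1² − 441/4 = 0  ⇒  r_C1 = 21/2 (r>0 drops 1)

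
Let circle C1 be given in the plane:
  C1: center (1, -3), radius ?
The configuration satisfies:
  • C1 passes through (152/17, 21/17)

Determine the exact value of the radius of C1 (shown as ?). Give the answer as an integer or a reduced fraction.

1. [C1∋P]  r_C1² − 81 = 0  ⇒  r_C1 = 9 (r>0 drops 1)

9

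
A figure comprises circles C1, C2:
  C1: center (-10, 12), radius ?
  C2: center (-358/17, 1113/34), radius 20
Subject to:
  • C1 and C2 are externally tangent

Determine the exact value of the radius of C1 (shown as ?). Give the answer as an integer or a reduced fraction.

1. [ext C1·C2]  r_C1² + 40r_C1 − 609/4 = 0  ⇒  r_C1 = 7/2 (r>0 drops 1)

7/2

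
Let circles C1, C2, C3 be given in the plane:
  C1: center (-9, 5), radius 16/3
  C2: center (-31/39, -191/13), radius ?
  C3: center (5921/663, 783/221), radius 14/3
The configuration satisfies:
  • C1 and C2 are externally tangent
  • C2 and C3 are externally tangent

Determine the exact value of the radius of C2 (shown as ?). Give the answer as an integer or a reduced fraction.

1. [ext C1·C2]  r_C2² + (32/3)r_C2 − 1280/3 = 0  ⇒  r_C2 = 16 (r>0 drops 1)
2. [ext C2·C3]  r_C2² + (28/3)r_C2 − 1216/3 = 0  ⇒  r_C2 = 16 (r>0 drops 1)

16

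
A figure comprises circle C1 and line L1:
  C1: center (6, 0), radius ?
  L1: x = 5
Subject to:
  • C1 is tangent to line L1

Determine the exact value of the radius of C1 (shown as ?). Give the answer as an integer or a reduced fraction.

1

1. [C1‖L1]  r_C1² − 1 = 0  ⇒  r_C1 = 1 (r>0 drops 1)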